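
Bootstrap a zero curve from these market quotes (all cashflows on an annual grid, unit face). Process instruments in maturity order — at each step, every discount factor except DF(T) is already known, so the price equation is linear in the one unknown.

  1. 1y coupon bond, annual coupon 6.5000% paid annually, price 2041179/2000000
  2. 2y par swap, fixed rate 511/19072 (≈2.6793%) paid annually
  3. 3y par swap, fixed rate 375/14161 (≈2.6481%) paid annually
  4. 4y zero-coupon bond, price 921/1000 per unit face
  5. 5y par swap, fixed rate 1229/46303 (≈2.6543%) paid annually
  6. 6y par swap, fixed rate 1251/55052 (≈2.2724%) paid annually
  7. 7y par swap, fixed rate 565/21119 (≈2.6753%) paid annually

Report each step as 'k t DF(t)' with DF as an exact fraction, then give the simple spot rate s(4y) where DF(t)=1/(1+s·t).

1 1 9583/10000
2 2 9489/10000
3 3 37/40
4 4 921/1000
5 5 8771/10000
6 6 8749/10000
7 7 1661/2000
s(4y) = (1/(921/1000) − 1)/(4) = 79/3684 ≈ 2.1444%

step 1 [1y] bond c/1=13/200: DF=(2041179/2000000 − 13/200·(0))/(1+13/200) = 9583/10000 ≈ 0.958300
step 2 [2y] swap r/1=511/19072: DF=(1 − 511/19072·(0.958300))/(1+511/19072) = 9489/10000 ≈ 0.948900
step 3 [3y] swap r/1=375/14161: DF=(1 − 375/14161·(0.958300+0.948900))/(1+375/14161) = 37/40 ≈ 0.925000
step 4 [4y] zero: DF = P = 921/1000 ≈ 0.921000
step 5 [5y] swap r/1=1229/46303: DF=(1 − 1229/46303·(0.958300+0.948900+0.925000+0.921000))/(1+1229/46303) = 8771/10000 ≈ 0.877100
step 6 [6y] swap r/1=1251/55052: DF=(1 − 1251/55052·(0.958300+0.948900+0.925000+0.921000+0.877100))/(1+1251/55052) = 8749/10000 ≈ 0.874900
step 7 [7y] swap r/1=565/21119: DF=(1 − 565/21119·(0.958300+0.948900+0.925000+0.921000+0.877100+0.874900))/(1+565/21119) = 1661/2000 ≈ 0.830500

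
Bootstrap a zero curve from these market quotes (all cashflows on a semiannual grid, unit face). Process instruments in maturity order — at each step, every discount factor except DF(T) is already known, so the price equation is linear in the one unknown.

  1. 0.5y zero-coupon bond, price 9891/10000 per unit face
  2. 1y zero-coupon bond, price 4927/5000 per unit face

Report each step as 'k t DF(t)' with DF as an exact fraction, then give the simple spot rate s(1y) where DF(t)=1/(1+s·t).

step 1 [0.5y] zero: DF = P = 9891/10000 ≈ 0.989100
step 2 [1y] zero: DF = P = 4927/5000 ≈ 0.985400

1 1/2 9891/10000
2 1 4927/5000
s(1y) = (1/(4927/5000) − 1)/(1) = 73/4927 ≈ 1.4816%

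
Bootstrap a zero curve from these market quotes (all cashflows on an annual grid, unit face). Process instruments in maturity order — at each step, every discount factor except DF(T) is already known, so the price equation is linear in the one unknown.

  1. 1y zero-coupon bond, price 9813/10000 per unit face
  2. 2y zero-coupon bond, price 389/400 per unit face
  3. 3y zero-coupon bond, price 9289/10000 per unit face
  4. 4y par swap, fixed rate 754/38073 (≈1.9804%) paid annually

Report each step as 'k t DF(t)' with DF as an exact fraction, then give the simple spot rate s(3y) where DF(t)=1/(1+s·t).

1 1 9813/10000
2 2 389/400
3 3 9289/10000
4 4 4623/5000
s(3y) = (1/(9289/10000) − 1)/(3) = 237/9289 ≈ 2.5514%

step 1 [1y] zero: DF = P = 9813/10000 ≈ 0.981300
step 2 [2y] zero: DF = P = 389/400 ≈ 0.972500
step 3 [3y] zero: DF = P = 9289/10000 ≈ 0.928900
step 4 [4y] swap r/1=754/38073: DF=(1 − 754/38073·(0.981300+0.972500+0.928900))/(1+754/38073) = 4623/5000 ≈ 0.924600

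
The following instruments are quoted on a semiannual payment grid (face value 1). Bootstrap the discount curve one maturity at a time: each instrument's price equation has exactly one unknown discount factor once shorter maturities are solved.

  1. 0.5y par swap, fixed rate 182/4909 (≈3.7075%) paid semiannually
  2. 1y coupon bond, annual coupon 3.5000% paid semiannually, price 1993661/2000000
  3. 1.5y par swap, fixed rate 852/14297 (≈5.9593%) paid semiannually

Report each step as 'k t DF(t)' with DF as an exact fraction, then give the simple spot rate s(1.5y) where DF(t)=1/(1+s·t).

step 1 [0.5y] swap r/2=91/4909: DF=(1 − 91/4909·(0))/(1+91/4909) = 4909/5000 ≈ 0.981800
step 2 [1y] bond c/2=7/400: DF=(1993661/2000000 − 7/400·(0.981800))/(1+7/400) = 2407/2500 ≈ 0.962800
step 3 [1.5y] swap r/2=426/14297: DF=(1 − 426/14297·(0.981800+0.962800))/(1+426/14297) = 2287/2500 ≈ 0.914800

1 1/2 4909/5000
2 1 2407/2500
3 3/2 2287/2500
s(1.5y) = (1/(2287/2500) − 1)/(3/2) = 142/2287 ≈ 6.2090%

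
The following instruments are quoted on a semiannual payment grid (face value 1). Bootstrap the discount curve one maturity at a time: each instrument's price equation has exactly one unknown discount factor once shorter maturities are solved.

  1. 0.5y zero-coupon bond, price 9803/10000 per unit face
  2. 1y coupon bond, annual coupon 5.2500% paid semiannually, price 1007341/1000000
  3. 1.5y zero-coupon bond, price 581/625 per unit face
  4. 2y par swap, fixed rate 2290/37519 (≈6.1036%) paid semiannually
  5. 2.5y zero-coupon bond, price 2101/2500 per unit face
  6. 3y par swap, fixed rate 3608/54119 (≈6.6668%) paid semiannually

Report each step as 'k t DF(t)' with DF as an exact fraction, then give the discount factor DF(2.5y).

1 1/2 9803/10000
2 1 1913/2000
3 3/2 581/625
4 2 1771/2000
5 5/2 2101/2500
6 3 2049/2500
DF(2.5y) = 2101/2500 ≈ 0.840400

step 1 [0.5y] zero: DF = P = 9803/10000 ≈ 0.980300
step 2 [1y] bond c/2=21/800: DF=(1007341/1000000 − 21/800·(0.980300))/(1+21/800) = 1913/2000 ≈ 0.956500
step 3 [1.5y] zero: DF = P = 581/625 ≈ 0.929600
step 4 [2y] swap r/2=1145/37519: DF=(1 − 1145/37519·(0.980300+0.956500+0.929600))/(1+1145/37519) = 1771/2000 ≈ 0.885500
step 5 [2.5y] zero: DF = P = 2101/2500 ≈ 0.840400
step 6 [3y] swap r/2=1804/54119: DF=(1 − 1804/54119·(0.980300+0.956500+0.929600+0.885500+0.840400))/(1+1804/54119) = 2049/2500 ≈ 0.819600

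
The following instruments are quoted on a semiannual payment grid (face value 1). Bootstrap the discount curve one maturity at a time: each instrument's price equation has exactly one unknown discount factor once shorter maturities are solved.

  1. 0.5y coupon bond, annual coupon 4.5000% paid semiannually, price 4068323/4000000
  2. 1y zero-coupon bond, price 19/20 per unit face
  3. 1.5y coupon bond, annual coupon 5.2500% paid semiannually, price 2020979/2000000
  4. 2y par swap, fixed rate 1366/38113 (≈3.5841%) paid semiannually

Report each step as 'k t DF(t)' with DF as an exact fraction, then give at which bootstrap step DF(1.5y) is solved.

1 1/2 9947/10000
2 1 19/20
3 3/2 9349/10000
4 2 9317/10000
DF(1.5y) is solved at step 3

step 1 [0.5y] bond c/2=9/400: DF=(4068323/4000000 − 9/400·(0))/(1+9/400) = 9947/10000 ≈ 0.994700
step 2 [1y] zero: DF = P = 19/20 ≈ 0.950000
step 3 [1.5y] bond c/2=21/800: DF=(2020979/2000000 − 21/800·(0.994700+0.950000))/(1+21/800) = 9349/10000 ≈ 0.934900
step 4 [2y] swap r/2=683/38113: DF=(1 − 683/38113·(0.994700+0.950000+0.934900))/(1+683/38113) = 9317/10000 ≈ 0.931700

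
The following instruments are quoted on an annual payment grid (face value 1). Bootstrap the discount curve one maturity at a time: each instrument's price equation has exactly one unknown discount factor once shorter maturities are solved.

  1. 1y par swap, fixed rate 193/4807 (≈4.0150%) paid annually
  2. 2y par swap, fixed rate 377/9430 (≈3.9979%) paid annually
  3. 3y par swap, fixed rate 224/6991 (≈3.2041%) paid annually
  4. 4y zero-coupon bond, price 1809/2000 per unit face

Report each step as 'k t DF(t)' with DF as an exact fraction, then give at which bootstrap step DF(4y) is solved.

step 1 [1y] swap r/1=193/4807: DF=(1 − 193/4807·(0))/(1+193/4807) = 4807/5000 ≈ 0.961400
step 2 [2y] swap r/1=377/9430: DF=(1 − 377/9430·(0.961400))/(1+377/9430) = 4623/5000 ≈ 0.924600
step 3 [3y] swap r/1=224/6991: DF=(1 − 224/6991·(0.961400+0.924600))/(1+224/6991) = 569/625 ≈ 0.910400
step 4 [4y] zero: DF = P = 1809/2000 ≈ 0.904500

1 1 4807/5000
2 2 4623/5000
3 3 569/625
4 4 1809/2000
DF(4y) is solved at step 4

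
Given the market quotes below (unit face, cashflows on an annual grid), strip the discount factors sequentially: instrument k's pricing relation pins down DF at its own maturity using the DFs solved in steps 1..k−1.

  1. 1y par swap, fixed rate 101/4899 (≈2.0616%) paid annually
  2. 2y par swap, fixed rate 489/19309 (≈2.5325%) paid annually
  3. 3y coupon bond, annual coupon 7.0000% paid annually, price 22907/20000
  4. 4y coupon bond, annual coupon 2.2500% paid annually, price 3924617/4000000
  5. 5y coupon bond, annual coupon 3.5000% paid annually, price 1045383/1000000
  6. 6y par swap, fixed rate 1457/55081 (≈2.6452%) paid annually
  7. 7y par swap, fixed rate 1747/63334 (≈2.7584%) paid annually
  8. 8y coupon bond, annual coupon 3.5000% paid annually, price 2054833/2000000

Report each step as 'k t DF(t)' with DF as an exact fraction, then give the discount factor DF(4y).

1 1 4899/5000
2 2 9511/10000
3 3 9441/10000
4 4 8963/10000
5 5 353/400
6 6 8543/10000
7 7 8253/10000
8 8 1557/2000
DF(4y) = 8963/10000 ≈ 0.896300

step 1 [1y] swap r/1=101/4899: DF=(1 − 101/4899·(0))/(1+101/4899) = 4899/5000 ≈ 0.979800
step 2 [2y] swap r/1=489/19309: DF=(1 − 489/19309·(0.979800))/(1+489/19309) = 9511/10000 ≈ 0.951100
step 3 [3y] bond c/1=7/100: DF=(22907/20000 − 7/100·(0.979800+0.951100))/(1+7/100) = 9441/10000 ≈ 0.944100
step 4 [4y] bond c/1=9/400: DF=(3924617/4000000 − 9/400·(0.979800+0.951100+0.944100))/(1+9/400) = 8963/10000 ≈ 0.896300
step 5 [5y] bond c/1=7/200: DF=(1045383/1000000 − 7/200·(0.979800+0.951100+0.944100+0.896300))/(1+7/200) = 353/400 ≈ 0.882500
step 6 [6y] swap r/1=1457/55081: DF=(1 − 1457/55081·(0.979800+0.951100+0.944100+0.896300+0.882500))/(1+1457/55081) = 8543/10000 ≈ 0.854300
step 7 [7y] swap r/1=1747/63334: DF=(1 − 1747/63334·(0.979800+0.951100+0.944100+0.896300+0.882500+0.854300))/(1+1747/63334) = 8253/10000 ≈ 0.825300
step 8 [8y] bond c/1=7/200: DF=(2054833/2000000 − 7/200·(0.979800+0.951100+0.944100+0.896300+0.882500+0.854300+0.825300))/(1+7/200) = 1557/2000 ≈ 0.778500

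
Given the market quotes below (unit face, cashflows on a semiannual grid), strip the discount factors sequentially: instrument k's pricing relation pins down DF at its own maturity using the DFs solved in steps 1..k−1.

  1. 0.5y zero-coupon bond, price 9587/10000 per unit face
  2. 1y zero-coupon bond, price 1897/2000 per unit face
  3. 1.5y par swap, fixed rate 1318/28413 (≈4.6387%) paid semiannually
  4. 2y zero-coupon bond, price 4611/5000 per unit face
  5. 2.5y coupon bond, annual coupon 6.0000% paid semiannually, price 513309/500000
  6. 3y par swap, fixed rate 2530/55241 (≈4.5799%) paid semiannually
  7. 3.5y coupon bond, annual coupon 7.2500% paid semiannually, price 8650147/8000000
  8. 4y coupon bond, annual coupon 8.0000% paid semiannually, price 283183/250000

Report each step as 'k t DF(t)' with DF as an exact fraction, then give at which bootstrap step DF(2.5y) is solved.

step 1 [0.5y] zero: DF = P = 9587/10000 ≈ 0.958700
step 2 [1y] zero: DF = P = 1897/2000 ≈ 0.948500
step 3 [1.5y] swap r/2=659/28413: DF=(1 − 659/28413·(0.958700+0.948500))/(1+659/28413) = 9341/10000 ≈ 0.934100
step 4 [2y] zero: DF = P = 4611/5000 ≈ 0.922200
step 5 [2.5y] bond c/2=3/100: DF=(513309/500000 − 3/100·(0.958700+0.948500+0.934100+0.922200))/(1+3/100) = 8871/10000 ≈ 0.887100
step 6 [3y] swap r/2=1265/55241: DF=(1 − 1265/55241·(0.958700+0.948500+0.934100+0.922200+0.887100))/(1+1265/55241) = 1747/2000 ≈ 0.873500
step 7 [3.5y] bond c/2=29/800: DF=(8650147/8000000 − 29/800·(0.958700+0.948500+0.934100+0.922200+0.887100+0.873500))/(1+29/800) = 4251/5000 ≈ 0.850200
step 8 [4y] bond c/2=1/25: DF=(283183/250000 − 1/25·(0.958700+0.948500+0.934100+0.922200+0.887100+0.873500+0.850200))/(1+1/25) = 211/250 ≈ 0.844000

1 1/2 9587/10000
2 1 1897/2000
3 3/2 9341/10000
4 2 4611/5000
5 5/2 8871/10000
6 3 1747/2000
7 7/2 4251/5000
8 4 211/250
DF(2.5y) is solved at step 5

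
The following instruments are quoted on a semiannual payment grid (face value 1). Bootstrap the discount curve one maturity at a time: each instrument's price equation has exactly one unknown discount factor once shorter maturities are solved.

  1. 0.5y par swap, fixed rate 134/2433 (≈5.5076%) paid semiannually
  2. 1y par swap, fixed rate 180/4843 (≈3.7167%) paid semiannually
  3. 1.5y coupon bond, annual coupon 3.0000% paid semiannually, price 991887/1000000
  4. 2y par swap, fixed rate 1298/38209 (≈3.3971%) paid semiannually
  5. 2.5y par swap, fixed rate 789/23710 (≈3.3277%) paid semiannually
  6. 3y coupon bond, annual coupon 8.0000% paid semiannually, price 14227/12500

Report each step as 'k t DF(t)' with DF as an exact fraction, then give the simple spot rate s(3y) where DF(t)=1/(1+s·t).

step 1 [0.5y] swap r/2=67/2433: DF=(1 − 67/2433·(0))/(1+67/2433) = 2433/2500 ≈ 0.973200
step 2 [1y] swap r/2=90/4843: DF=(1 − 90/4843·(0.973200))/(1+90/4843) = 241/250 ≈ 0.964000
step 3 [1.5y] bond c/2=3/200: DF=(991887/1000000 − 3/200·(0.973200+0.964000))/(1+3/200) = 4743/5000 ≈ 0.948600
step 4 [2y] swap r/2=649/38209: DF=(1 − 649/38209·(0.973200+0.964000+0.948600))/(1+649/38209) = 9351/10000 ≈ 0.935100
step 5 [2.5y] swap r/2=789/47420: DF=(1 − 789/47420·(0.973200+0.964000+0.948600+0.935100))/(1+789/47420) = 9211/10000 ≈ 0.921100
step 6 [3y] bond c/2=1/25: DF=(14227/12500 − 1/25·(0.973200+0.964000+0.948600+0.935100+0.921100))/(1+1/25) = 114/125 ≈ 0.912000

1 1/2 2433/2500
2 1 241/250
3 3/2 4743/5000
4 2 9351/10000
5 5/2 9211/10000
6 3 114/125
s(3y) = (1/(114/125) − 1)/(3) = 11/342 ≈ 3.2164%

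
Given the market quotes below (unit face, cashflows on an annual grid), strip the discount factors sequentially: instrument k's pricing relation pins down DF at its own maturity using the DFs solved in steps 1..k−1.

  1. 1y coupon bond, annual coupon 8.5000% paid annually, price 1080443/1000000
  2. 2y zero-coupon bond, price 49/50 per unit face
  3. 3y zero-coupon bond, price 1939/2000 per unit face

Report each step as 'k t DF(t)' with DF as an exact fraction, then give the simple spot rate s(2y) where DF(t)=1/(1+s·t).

1 1 4979/5000
2 2 49/50
3 3 1939/2000
s(2y) = (1/(49/50) − 1)/(2) = 1/98 ≈ 1.0204%

step 1 [1y] bond c/1=17/200: DF=(1080443/1000000 − 17/200·(0))/(1+17/200) = 4979/5000 ≈ 0.995800
step 2 [2y] zero: DF = P = 49/50 ≈ 0.980000
step 3 [3y] zero: DF = P = 1939/2000 ≈ 0.969500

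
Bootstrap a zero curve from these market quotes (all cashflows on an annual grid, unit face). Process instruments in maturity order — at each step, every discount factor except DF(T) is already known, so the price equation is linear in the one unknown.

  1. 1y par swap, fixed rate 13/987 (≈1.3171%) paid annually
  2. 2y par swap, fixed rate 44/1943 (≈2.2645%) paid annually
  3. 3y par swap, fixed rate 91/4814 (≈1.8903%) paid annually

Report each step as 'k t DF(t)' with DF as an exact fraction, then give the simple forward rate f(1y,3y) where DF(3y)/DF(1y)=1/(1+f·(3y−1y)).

step 1 [1y] swap r/1=13/987: DF=(1 − 13/987·(0))/(1+13/987) = 987/1000 ≈ 0.987000
step 2 [2y] swap r/1=44/1943: DF=(1 − 44/1943·(0.987000))/(1+44/1943) = 239/250 ≈ 0.956000
step 3 [3y] swap r/1=91/4814: DF=(1 − 91/4814·(0.987000+0.956000))/(1+91/4814) = 4727/5000 ≈ 0.945400

1 1 987/1000
2 2 239/250
3 3 4727/5000
f(1y,3y) = ((987/1000)/(4727/5000) − 1)/(2) = 104/4727 ≈ 2.2001%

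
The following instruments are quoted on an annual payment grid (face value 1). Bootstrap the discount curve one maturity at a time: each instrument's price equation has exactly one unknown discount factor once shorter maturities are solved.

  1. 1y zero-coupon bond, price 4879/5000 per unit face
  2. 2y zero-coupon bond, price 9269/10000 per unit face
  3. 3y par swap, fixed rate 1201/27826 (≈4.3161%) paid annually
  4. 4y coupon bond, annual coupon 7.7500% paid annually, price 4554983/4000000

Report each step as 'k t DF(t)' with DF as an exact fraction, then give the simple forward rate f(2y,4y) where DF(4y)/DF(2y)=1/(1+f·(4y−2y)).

1 1 4879/5000
2 2 9269/10000
3 3 8799/10000
4 4 8567/10000
f(2y,4y) = ((9269/10000)/(8567/10000) − 1)/(2) = 27/659 ≈ 4.0971%

step 1 [1y] zero: DF = P = 4879/5000 ≈ 0.975800
step 2 [2y] zero: DF = P = 9269/10000 ≈ 0.926900
step 3 [3y] swap r/1=1201/27826: DF=(1 − 1201/27826·(0.975800+0.926900))/(1+1201/27826) = 8799/10000 ≈ 0.879900
step 4 [4y] bond c/1=31/400: DF=(4554983/4000000 − 31/400·(0.975800+0.926900+0.879900))/(1+31/400) = 8567/10000 ≈ 0.856700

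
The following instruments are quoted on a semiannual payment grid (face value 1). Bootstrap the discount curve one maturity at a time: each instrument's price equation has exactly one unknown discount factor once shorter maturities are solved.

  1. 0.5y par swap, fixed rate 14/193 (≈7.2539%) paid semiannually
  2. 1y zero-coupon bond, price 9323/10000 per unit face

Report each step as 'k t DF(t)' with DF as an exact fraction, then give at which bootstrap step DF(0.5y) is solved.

1 1/2 193/200
2 1 9323/10000
DF(0.5y) is solved at step 1

step 1 [0.5y] swap r/2=7/193: DF=(1 − 7/193·(0))/(1+7/193) = 193/200 ≈ 0.965000
step 2 [1y] zero: DF = P = 9323/10000 ≈ 0.932300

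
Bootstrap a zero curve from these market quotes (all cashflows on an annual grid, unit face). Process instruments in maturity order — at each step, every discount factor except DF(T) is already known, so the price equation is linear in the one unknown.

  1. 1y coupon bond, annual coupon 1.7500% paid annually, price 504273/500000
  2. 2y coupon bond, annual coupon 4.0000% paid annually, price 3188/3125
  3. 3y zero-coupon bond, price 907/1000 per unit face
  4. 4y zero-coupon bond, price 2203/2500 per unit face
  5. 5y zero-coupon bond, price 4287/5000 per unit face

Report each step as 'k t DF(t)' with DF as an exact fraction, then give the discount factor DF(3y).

1 1 1239/1250
2 2 2357/2500
3 3 907/1000
4 4 2203/2500
5 5 4287/5000
DF(3y) = 907/1000 ≈ 0.907000

step 1 [1y] bond c/1=7/400: DF=(504273/500000 − 7/400·(0))/(1+7/400) = 1239/1250 ≈ 0.991200
step 2 [2y] bond c/1=1/25: DF=(3188/3125 − 1/25·(0.991200))/(1+1/25) = 2357/2500 ≈ 0.942800
step 3 [3y] zero: DF = P = 907/1000 ≈ 0.907000
step 4 [4y] zero: DF = P = 2203/2500 ≈ 0.881200
step 5 [5y] zero: DF = P = 4287/5000 ≈ 0.857400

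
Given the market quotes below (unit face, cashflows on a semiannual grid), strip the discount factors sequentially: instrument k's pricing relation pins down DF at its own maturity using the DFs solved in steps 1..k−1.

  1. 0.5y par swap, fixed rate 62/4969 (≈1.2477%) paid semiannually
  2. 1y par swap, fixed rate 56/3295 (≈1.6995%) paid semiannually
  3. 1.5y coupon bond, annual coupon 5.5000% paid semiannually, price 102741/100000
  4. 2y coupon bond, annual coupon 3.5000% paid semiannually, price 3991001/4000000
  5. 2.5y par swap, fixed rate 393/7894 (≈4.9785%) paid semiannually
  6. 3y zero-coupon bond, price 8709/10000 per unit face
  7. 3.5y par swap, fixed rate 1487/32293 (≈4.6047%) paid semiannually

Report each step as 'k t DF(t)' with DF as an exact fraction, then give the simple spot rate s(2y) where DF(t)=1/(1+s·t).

1 1/2 4969/5000
2 1 1229/1250
3 3/2 947/1000
4 2 9303/10000
5 5/2 8821/10000
6 3 8709/10000
7 7/2 8513/10000
s(2y) = (1/(9303/10000) − 1)/(2) = 697/18606 ≈ 3.7461%

step 1 [0.5y] swap r/2=31/4969: DF=(1 − 31/4969·(0))/(1+31/4969) = 4969/5000 ≈ 0.993800
step 2 [1y] swap r/2=28/3295: DF=(1 − 28/3295·(0.993800))/(1+28/3295) = 1229/1250 ≈ 0.983200
step 3 [1.5y] bond c/2=11/400: DF=(102741/100000 − 11/400·(0.993800+0.983200))/(1+11/400) = 947/1000 ≈ 0.947000
step 4 [2y] bond c/2=7/400: DF=(3991001/4000000 − 7/400·(0.993800+0.983200+0.947000))/(1+7/400) = 9303/10000 ≈ 0.930300
step 5 [2.5y] swap r/2=393/15788: DF=(1 − 393/15788·(0.993800+0.983200+0.947000+0.930300))/(1+393/15788) = 8821/10000 ≈ 0.882100
step 6 [3y] zero: DF = P = 8709/10000 ≈ 0.870900
step 7 [3.5y] swap r/2=1487/64586: DF=(1 − 1487/64586·(0.993800+0.983200+0.947000+0.930300+0.882100+0.870900))/(1+1487/64586) = 8513/10000 ≈ 0.851300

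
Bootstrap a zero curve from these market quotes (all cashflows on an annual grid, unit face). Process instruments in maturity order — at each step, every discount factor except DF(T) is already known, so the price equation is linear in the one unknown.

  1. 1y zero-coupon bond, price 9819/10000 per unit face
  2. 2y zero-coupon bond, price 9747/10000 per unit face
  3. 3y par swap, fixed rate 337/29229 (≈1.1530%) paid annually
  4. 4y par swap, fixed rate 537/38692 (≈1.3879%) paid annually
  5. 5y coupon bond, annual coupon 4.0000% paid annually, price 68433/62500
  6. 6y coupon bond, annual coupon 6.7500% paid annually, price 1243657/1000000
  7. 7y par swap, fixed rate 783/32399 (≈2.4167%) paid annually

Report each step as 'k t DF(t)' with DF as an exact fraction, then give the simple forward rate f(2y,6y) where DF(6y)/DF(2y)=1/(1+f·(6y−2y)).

step 1 [1y] zero: DF = P = 9819/10000 ≈ 0.981900
step 2 [2y] zero: DF = P = 9747/10000 ≈ 0.974700
step 3 [3y] swap r/1=337/29229: DF=(1 − 337/29229·(0.981900+0.974700))/(1+337/29229) = 9663/10000 ≈ 0.966300
step 4 [4y] swap r/1=537/38692: DF=(1 − 537/38692·(0.981900+0.974700+0.966300))/(1+537/38692) = 9463/10000 ≈ 0.946300
step 5 [5y] bond c/1=1/25: DF=(68433/62500 − 1/25·(0.981900+0.974700+0.966300+0.946300))/(1+1/25) = 113/125 ≈ 0.904000
step 6 [6y] bond c/1=27/400: DF=(1243657/1000000 − 27/400·(0.981900+0.974700+0.966300+0.946300+0.904000))/(1+27/400) = 1079/1250 ≈ 0.863200
step 7 [7y] swap r/1=783/32399: DF=(1 − 783/32399·(0.981900+0.974700+0.966300+0.946300+0.904000+0.863200))/(1+783/32399) = 4217/5000 ≈ 0.843400

1 1 9819/10000
2 2 9747/10000
3 3 9663/10000
4 4 9463/10000
5 5 113/125
6 6 1079/1250
7 7 4217/5000
f(2y,6y) = ((9747/10000)/(1079/1250) − 1)/(4) = 1115/34528 ≈ 3.2293%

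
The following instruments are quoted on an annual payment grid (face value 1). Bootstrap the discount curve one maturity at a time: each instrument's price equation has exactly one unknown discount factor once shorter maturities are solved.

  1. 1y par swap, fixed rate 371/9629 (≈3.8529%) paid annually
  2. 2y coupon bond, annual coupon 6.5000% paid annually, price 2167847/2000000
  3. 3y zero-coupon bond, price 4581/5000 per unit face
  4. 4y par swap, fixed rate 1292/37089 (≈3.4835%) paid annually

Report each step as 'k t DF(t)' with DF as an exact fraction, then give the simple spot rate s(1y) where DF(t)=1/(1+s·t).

1 1 9629/10000
2 2 959/1000
3 3 4581/5000
4 4 2177/2500
s(1y) = (1/(9629/10000) − 1)/(1) = 371/9629 ≈ 3.8529%

step 1 [1y] swap r/1=371/9629: DF=(1 − 371/9629·(0))/(1+371/9629) = 9629/10000 ≈ 0.962900
step 2 [2y] bond c/1=13/200: DF=(2167847/2000000 − 13/200·(0.962900))/(1+13/200) = 959/1000 ≈ 0.959000
step 3 [3y] zero: DF = P = 4581/5000 ≈ 0.916200
step 4 [4y] swap r/1=1292/37089: DF=(1 − 1292/37089·(0.962900+0.959000+0.916200))/(1+1292/37089) = 2177/2500 ≈ 0.870800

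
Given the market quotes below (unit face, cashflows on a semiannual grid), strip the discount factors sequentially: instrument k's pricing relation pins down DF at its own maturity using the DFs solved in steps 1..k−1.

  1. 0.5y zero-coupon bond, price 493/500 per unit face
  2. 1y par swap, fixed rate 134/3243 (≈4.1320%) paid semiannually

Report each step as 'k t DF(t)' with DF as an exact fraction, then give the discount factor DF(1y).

1 1/2 493/500
2 1 4799/5000
DF(1y) = 4799/5000 ≈ 0.959800

step 1 [0.5y] zero: DF = P = 493/500 ≈ 0.986000
step 2 [1y] swap r/2=67/3243: DF=(1 − 67/3243·(0.986000))/(1+67/3243) = 4799/5000 ≈ 0.959800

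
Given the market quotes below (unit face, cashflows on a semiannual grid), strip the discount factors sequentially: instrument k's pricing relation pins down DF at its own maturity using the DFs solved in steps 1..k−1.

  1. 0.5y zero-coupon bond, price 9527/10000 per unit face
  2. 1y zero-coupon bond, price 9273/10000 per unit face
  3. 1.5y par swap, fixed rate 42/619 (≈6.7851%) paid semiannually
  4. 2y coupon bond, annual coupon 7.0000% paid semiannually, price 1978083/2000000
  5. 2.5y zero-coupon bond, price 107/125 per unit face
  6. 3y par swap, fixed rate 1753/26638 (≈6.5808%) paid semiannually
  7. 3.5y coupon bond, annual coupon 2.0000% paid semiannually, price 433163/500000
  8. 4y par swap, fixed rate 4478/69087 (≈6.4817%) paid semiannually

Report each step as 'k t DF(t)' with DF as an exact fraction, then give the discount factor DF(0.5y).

step 1 [0.5y] zero: DF = P = 9527/10000 ≈ 0.952700
step 2 [1y] zero: DF = P = 9273/10000 ≈ 0.927300
step 3 [1.5y] swap r/2=21/619: DF=(1 − 21/619·(0.952700+0.927300))/(1+21/619) = 1811/2000 ≈ 0.905500
step 4 [2y] bond c/2=7/200: DF=(1978083/2000000 − 7/200·(0.952700+0.927300+0.905500))/(1+7/200) = 4307/5000 ≈ 0.861400
step 5 [2.5y] zero: DF = P = 107/125 ≈ 0.856000
step 6 [3y] swap r/2=1753/53276: DF=(1 − 1753/53276·(0.952700+0.927300+0.905500+0.861400+0.856000))/(1+1753/53276) = 8247/10000 ≈ 0.824700
step 7 [3.5y] bond c/2=1/100: DF=(433163/500000 − 1/100·(0.952700+0.927300+0.905500+0.861400+0.856000+0.824700))/(1+1/100) = 161/200 ≈ 0.805000
step 8 [4y] swap r/2=2239/69087: DF=(1 − 2239/69087·(0.952700+0.927300+0.905500+0.861400+0.856000+0.824700+0.805000))/(1+2239/69087) = 7761/10000 ≈ 0.776100

1 1/2 9527/10000
2 1 9273/10000
3 3/2 1811/2000
4 2 4307/5000
5 5/2 107/125
6 3 8247/10000
7 7/2 161/200
8 4 7761/10000
DF(0.5y) = 9527/10000 ≈ 0.952700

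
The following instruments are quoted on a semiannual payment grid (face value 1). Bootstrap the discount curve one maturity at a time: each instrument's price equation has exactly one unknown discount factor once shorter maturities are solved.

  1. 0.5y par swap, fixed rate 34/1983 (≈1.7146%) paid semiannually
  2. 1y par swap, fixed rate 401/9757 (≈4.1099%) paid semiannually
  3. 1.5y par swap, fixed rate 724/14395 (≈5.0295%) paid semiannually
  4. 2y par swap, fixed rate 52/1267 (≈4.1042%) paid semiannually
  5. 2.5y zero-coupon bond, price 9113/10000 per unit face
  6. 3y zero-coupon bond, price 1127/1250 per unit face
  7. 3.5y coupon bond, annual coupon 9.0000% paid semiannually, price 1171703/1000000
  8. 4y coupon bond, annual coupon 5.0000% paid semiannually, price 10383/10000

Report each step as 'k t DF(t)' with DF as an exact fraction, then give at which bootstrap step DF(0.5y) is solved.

1 1/2 1983/2000
2 1 9599/10000
3 3/2 2319/2500
4 2 461/500
5 5/2 9113/10000
6 3 1127/1250
7 7/2 1759/2000
8 4 4273/5000
DF(0.5y) is solved at step 1

step 1 [0.5y] swap r/2=17/1983: DF=(1 − 17/1983·(0))/(1+17/1983) = 1983/2000 ≈ 0.991500
step 2 [1y] swap r/2=401/19514: DF=(1 − 401/19514·(0.991500))/(1+401/19514) = 9599/10000 ≈ 0.959900
step 3 [1.5y] swap r/2=362/14395: DF=(1 − 362/14395·(0.991500+0.959900))/(1+362/14395) = 2319/2500 ≈ 0.927600
step 4 [2y] swap r/2=26/1267: DF=(1 − 26/1267·(0.991500+0.959900+0.927600))/(1+26/1267) = 461/500 ≈ 0.922000
step 5 [2.5y] zero: DF = P = 9113/10000 ≈ 0.911300
step 6 [3y] zero: DF = P = 1127/1250 ≈ 0.901600
step 7 [3.5y] bond c/2=9/200: DF=(1171703/1000000 − 9/200·(0.991500+0.959900+0.927600+0.922000+0.911300+0.901600))/(1+9/200) = 1759/2000 ≈ 0.879500
step 8 [4y] bond c/2=1/40: DF=(10383/10000 − 1/40·(0.991500+0.959900+0.927600+0.922000+0.911300+0.901600+0.879500))/(1+1/40) = 4273/5000 ≈ 0.854600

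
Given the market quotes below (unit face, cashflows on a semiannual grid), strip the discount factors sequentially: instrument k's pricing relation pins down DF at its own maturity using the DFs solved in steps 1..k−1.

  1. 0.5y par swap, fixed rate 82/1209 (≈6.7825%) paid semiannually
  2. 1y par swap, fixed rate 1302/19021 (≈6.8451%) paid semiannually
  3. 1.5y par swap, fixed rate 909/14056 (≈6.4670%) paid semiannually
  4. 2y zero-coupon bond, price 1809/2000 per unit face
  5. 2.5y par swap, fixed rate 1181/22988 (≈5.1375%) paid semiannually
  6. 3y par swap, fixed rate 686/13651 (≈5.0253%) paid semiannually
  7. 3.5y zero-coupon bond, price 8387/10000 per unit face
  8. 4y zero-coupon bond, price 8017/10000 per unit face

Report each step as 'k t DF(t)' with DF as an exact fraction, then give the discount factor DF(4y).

step 1 [0.5y] swap r/2=41/1209: DF=(1 − 41/1209·(0))/(1+41/1209) = 1209/1250 ≈ 0.967200
step 2 [1y] swap r/2=651/19021: DF=(1 − 651/19021·(0.967200))/(1+651/19021) = 9349/10000 ≈ 0.934900
step 3 [1.5y] swap r/2=909/28112: DF=(1 − 909/28112·(0.967200+0.934900))/(1+909/28112) = 9091/10000 ≈ 0.909100
step 4 [2y] zero: DF = P = 1809/2000 ≈ 0.904500
step 5 [2.5y] swap r/2=1181/45976: DF=(1 − 1181/45976·(0.967200+0.934900+0.909100+0.904500))/(1+1181/45976) = 8819/10000 ≈ 0.881900
step 6 [3y] swap r/2=343/13651: DF=(1 − 343/13651·(0.967200+0.934900+0.909100+0.904500+0.881900))/(1+343/13651) = 2157/2500 ≈ 0.862800
step 7 [3.5y] zero: DF = P = 8387/10000 ≈ 0.838700
step 8 [4y] zero: DF = P = 8017/10000 ≈ 0.801700

1 1/2 1209/1250
2 1 9349/10000
3 3/2 9091/10000
4 2 1809/2000
5 5/2 8819/10000
6 3 2157/2500
7 7/2 8387/10000
8 4 8017/10000
DF(4y) = 8017/10000 ≈ 0.801700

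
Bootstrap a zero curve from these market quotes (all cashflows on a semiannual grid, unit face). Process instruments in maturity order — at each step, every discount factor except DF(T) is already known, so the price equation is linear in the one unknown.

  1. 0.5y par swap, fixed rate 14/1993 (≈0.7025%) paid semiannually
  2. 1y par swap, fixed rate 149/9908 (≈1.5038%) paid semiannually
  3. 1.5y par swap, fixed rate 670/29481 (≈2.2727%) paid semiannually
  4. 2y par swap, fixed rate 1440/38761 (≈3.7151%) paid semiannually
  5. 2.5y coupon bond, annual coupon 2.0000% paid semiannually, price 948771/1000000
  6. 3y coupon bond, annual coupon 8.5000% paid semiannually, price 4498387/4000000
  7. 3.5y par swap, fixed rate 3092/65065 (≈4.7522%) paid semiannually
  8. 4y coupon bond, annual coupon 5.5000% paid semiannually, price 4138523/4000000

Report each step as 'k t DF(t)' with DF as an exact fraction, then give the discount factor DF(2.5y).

step 1 [0.5y] swap r/2=7/1993: DF=(1 − 7/1993·(0))/(1+7/1993) = 1993/2000 ≈ 0.996500
step 2 [1y] swap r/2=149/19816: DF=(1 − 149/19816·(0.996500))/(1+149/19816) = 9851/10000 ≈ 0.985100
step 3 [1.5y] swap r/2=335/29481: DF=(1 − 335/29481·(0.996500+0.985100))/(1+335/29481) = 1933/2000 ≈ 0.966500
step 4 [2y] swap r/2=720/38761: DF=(1 − 720/38761·(0.996500+0.985100+0.966500))/(1+720/38761) = 116/125 ≈ 0.928000
step 5 [2.5y] bond c/2=1/100: DF=(948771/1000000 − 1/100·(0.996500+0.985100+0.966500+0.928000))/(1+1/100) = 901/1000 ≈ 0.901000
step 6 [3y] bond c/2=17/400: DF=(4498387/4000000 − 17/400·(0.996500+0.985100+0.966500+0.928000+0.901000))/(1+17/400) = 221/250 ≈ 0.884000
step 7 [3.5y] swap r/2=1546/65065: DF=(1 − 1546/65065·(0.996500+0.985100+0.966500+0.928000+0.901000+0.884000))/(1+1546/65065) = 4227/5000 ≈ 0.845400
step 8 [4y] bond c/2=11/400: DF=(4138523/4000000 − 11/400·(0.996500+0.985100+0.966500+0.928000+0.901000+0.884000+0.845400))/(1+11/400) = 1041/1250 ≈ 0.832800

1 1/2 1993/2000
2 1 9851/10000
3 3/2 1933/2000
4 2 116/125
5 5/2 901/1000
6 3 221/250
7 7/2 4227/5000
8 4 1041/1250
DF(2.5y) = 901/1000 ≈ 0.901000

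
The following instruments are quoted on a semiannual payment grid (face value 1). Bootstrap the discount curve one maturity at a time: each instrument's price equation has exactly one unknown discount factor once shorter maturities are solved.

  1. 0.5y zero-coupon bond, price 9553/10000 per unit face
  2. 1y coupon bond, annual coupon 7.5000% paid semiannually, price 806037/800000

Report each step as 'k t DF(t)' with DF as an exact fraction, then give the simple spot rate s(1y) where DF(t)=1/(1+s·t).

1 1/2 9553/10000
2 1 4683/5000
s(1y) = (1/(4683/5000) − 1)/(1) = 317/4683 ≈ 6.7692%

step 1 [0.5y] zero: DF = P = 9553/10000 ≈ 0.955300
step 2 [1y] bond c/2=3/80: DF=(806037/800000 − 3/80·(0.955300))/(1+3/80) = 4683/5000 ≈ 0.936600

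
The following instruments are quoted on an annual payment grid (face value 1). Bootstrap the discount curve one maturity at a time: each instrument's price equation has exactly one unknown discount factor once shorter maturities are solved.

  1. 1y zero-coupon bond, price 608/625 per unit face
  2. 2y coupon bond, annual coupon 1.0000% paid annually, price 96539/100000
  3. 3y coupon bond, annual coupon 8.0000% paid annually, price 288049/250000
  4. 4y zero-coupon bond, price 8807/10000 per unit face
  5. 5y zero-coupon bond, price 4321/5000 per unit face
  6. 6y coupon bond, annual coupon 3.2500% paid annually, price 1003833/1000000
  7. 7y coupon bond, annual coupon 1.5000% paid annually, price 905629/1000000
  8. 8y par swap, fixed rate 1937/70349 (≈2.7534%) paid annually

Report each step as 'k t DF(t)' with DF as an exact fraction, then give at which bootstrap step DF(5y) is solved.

1 1 608/625
2 2 4731/5000
3 3 9247/10000
4 4 8807/10000
5 5 4321/5000
6 6 4139/5000
7 7 4061/5000
8 8 8063/10000
DF(5y) is solved at step 5

step 1 [1y] zero: DF = P = 608/625 ≈ 0.972800
step 2 [2y] bond c/1=1/100: DF=(96539/100000 − 1/100·(0.972800))/(1+1/100) = 4731/5000 ≈ 0.946200
step 3 [3y] bond c/1=2/25: DF=(288049/250000 − 2/25·(0.972800+0.946200))/(1+2/25) = 9247/10000 ≈ 0.924700
step 4 [4y] zero: DF = P = 8807/10000 ≈ 0.880700
step 5 [5y] zero: DF = P = 4321/5000 ≈ 0.864200
step 6 [6y] bond c/1=13/400: DF=(1003833/1000000 − 13/400·(0.972800+0.946200+0.924700+0.880700+0.864200))/(1+13/400) = 4139/5000 ≈ 0.827800
step 7 [7y] bond c/1=3/200: DF=(905629/1000000 − 3/200·(0.972800+0.946200+0.924700+0.880700+0.864200+0.827800))/(1+3/200) = 4061/5000 ≈ 0.812200
step 8 [8y] swap r/1=1937/70349: DF=(1 − 1937/70349·(0.972800+0.946200+0.924700+0.880700+0.864200+0.827800+0.812200))/(1+1937/70349) = 8063/10000 ≈ 0.806300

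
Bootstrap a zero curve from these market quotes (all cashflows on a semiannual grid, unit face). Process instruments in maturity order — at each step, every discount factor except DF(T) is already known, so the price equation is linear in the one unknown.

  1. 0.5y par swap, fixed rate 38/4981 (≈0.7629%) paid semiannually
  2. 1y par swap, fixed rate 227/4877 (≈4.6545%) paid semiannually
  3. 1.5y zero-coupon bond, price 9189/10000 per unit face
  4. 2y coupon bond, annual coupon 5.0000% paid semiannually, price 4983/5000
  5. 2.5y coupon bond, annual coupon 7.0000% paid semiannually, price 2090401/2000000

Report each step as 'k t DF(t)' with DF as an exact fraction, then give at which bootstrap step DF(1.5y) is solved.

1 1/2 4981/5000
2 1 4773/5000
3 3/2 9189/10000
4 2 9023/10000
5 5/2 8823/10000
DF(1.5y) is solved at step 3

step 1 [0.5y] swap r/2=19/4981: DF=(1 − 19/4981·(0))/(1+19/4981) = 4981/5000 ≈ 0.996200
step 2 [1y] swap r/2=227/9754: DF=(1 − 227/9754·(0.996200))/(1+227/9754) = 4773/5000 ≈ 0.954600
step 3 [1.5y] zero: DF = P = 9189/10000 ≈ 0.918900
step 4 [2y] bond c/2=1/40: DF=(4983/5000 − 1/40·(0.996200+0.954600+0.918900))/(1+1/40) = 9023/10000 ≈ 0.902300
step 5 [2.5y] bond c/2=7/200: DF=(2090401/2000000 − 7/200·(0.996200+0.954600+0.918900+0.902300))/(1+7/200) = 8823/10000 ≈ 0.882300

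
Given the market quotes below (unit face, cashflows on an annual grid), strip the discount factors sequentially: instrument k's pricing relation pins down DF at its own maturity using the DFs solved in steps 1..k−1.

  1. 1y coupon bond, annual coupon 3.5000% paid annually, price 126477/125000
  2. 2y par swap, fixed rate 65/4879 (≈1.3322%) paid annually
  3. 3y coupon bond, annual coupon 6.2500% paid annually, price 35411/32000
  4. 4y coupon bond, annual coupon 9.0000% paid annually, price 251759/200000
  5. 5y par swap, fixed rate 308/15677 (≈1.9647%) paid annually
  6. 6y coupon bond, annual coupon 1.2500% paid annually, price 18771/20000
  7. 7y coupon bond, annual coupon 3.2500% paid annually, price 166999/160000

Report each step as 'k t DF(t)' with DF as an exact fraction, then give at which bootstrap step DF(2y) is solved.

1 1 611/625
2 2 487/500
3 3 9267/10000
4 4 2293/2500
5 5 2269/2500
6 6 8689/10000
7 7 1671/2000
DF(2y) is solved at step 2

step 1 [1y] bond c/1=7/200: DF=(126477/125000 − 7/200·(0))/(1+7/200) = 611/625 ≈ 0.977600
step 2 [2y] swap r/1=65/4879: DF=(1 − 65/4879·(0.977600))/(1+65/4879) = 487/500 ≈ 0.974000
step 3 [3y] bond c/1=1/16: DF=(35411/32000 − 1/16·(0.977600+0.974000))/(1+1/16) = 9267/10000 ≈ 0.926700
step 4 [4y] bond c/1=9/100: DF=(251759/200000 − 9/100·(0.977600+0.974000+0.926700))/(1+9/100) = 2293/2500 ≈ 0.917200
step 5 [5y] swap r/1=308/15677: DF=(1 − 308/15677·(0.977600+0.974000+0.926700+0.917200))/(1+308/15677) = 2269/2500 ≈ 0.907600
step 6 [6y] bond c/1=1/80: DF=(18771/20000 − 1/80·(0.977600+0.974000+0.926700+0.917200+0.907600))/(1+1/80) = 8689/10000 ≈ 0.868900
step 7 [7y] bond c/1=13/400: DF=(166999/160000 − 13/400·(0.977600+0.974000+0.926700+0.917200+0.907600+0.868900))/(1+13/400) = 1671/2000 ≈ 0.835500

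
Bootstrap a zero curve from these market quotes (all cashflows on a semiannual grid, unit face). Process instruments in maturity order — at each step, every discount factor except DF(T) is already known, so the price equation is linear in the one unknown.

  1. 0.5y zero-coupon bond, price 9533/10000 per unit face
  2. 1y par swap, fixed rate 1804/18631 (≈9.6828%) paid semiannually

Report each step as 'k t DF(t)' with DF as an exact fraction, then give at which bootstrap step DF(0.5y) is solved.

1 1/2 9533/10000
2 1 4549/5000
DF(0.5y) is solved at step 1

step 1 [0.5y] zero: DF = P = 9533/10000 ≈ 0.953300
step 2 [1y] swap r/2=902/18631: DF=(1 − 902/18631·(0.953300))/(1+902/18631) = 4549/5000 ≈ 0.909800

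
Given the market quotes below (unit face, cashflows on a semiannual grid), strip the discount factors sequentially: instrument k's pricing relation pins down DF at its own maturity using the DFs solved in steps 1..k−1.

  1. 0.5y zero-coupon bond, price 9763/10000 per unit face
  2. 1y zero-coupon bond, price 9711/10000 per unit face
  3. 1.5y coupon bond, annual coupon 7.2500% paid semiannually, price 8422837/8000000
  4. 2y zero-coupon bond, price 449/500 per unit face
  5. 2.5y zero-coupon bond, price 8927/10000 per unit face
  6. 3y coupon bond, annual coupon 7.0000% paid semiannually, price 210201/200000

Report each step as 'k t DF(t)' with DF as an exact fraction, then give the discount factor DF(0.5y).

1 1/2 9763/10000
2 1 9711/10000
3 3/2 9479/10000
4 2 449/500
5 5/2 8927/10000
6 3 857/1000
DF(0.5y) = 9763/10000 ≈ 0.976300

step 1 [0.5y] zero: DF = P = 9763/10000 ≈ 0.976300
step 2 [1y] zero: DF = P = 9711/10000 ≈ 0.971100
step 3 [1.5y] bond c/2=29/800: DF=(8422837/8000000 − 29/800·(0.976300+0.971100))/(1+29/800) = 9479/10000 ≈ 0.947900
step 4 [2y] zero: DF = P = 449/500 ≈ 0.898000
step 5 [2.5y] zero: DF = P = 8927/10000 ≈ 0.892700
step 6 [3y] bond c/2=7/200: DF=(210201/200000 − 7/200·(0.976300+0.971100+0.947900+0.898000+0.892700))/(1+7/200) = 857/1000 ≈ 0.857000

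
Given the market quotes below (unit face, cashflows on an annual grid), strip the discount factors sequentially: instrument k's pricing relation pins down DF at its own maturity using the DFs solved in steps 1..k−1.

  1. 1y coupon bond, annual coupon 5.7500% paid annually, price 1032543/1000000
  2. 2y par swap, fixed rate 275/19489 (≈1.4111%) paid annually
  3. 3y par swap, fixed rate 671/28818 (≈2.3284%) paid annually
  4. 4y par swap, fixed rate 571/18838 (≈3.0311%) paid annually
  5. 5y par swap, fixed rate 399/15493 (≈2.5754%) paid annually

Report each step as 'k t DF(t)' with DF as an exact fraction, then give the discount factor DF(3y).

1 1 2441/2500
2 2 389/400
3 3 9329/10000
4 4 4429/5000
5 5 8803/10000
DF(3y) = 9329/10000 ≈ 0.932900

step 1 [1y] bond c/1=23/400: DF=(1032543/1000000 − 23/400·(0))/(1+23/400) = 2441/2500 ≈ 0.976400
step 2 [2y] swap r/1=275/19489: DF=(1 − 275/19489·(0.976400))/(1+275/19489) = 389/400 ≈ 0.972500
step 3 [3y] swap r/1=671/28818: DF=(1 − 671/28818·(0.976400+0.972500))/(1+671/28818) = 9329/10000 ≈ 0.932900
step 4 [4y] swap r/1=571/18838: DF=(1 − 571/18838·(0.976400+0.972500+0.932900))/(1+571/18838) = 4429/5000 ≈ 0.885800
step 5 [5y] swap r/1=399/15493: DF=(1 − 399/15493·(0.976400+0.972500+0.932900+0.885800))/(1+399/15493) = 8803/10000 ≈ 0.880300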